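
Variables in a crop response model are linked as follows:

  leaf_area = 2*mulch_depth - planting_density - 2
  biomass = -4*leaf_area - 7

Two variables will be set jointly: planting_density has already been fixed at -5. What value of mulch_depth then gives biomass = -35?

mulch_depth = 2

With planting_density held at -5:
Substituting into the leaf_area equation gives leaf_area = 2*mulch_depth + 3.
This gives biomass = -8*mulch_depth - 19.
Solve -8*mulch_depth - 19 = -35: mulch_depth = (-35 + 19) / -8 = 2.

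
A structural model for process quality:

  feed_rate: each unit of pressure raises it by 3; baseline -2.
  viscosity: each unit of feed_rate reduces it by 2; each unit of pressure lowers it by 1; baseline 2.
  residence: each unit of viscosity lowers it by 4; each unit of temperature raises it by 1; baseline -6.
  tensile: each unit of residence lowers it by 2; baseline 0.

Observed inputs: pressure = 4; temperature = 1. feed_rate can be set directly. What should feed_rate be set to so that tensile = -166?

Intervening on feed_rate fixes its value directly, overriding its dependence on pressure.
Substituting into the viscosity equation gives viscosity = -2*feed_rate - 2.
residence becomes 8*feed_rate + 3.
Substituting into the tensile equation gives tensile = -16*feed_rate - 6.
Solve -16*feed_rate - 6 = -166: feed_rate = (-166 + 6) / -16 = 10.

feed_rate = 10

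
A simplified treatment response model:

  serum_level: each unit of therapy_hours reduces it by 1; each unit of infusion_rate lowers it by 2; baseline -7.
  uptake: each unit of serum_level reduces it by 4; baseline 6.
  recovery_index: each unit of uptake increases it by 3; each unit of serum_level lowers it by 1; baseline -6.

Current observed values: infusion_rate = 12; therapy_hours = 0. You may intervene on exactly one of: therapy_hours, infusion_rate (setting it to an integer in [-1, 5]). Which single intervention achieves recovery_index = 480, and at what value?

Intervening on therapy_hours: with other inputs at their observed values, recovery_index = 13*therapy_hours + 415. Solving for 480 gives therapy_hours = 5, within [-1, 5].
Intervening on infusion_rate: recovery_index = 26*infusion_rate + 103. Reaching 480 requires infusion_rate = 29/2, not an integer.

set therapy_hours = 5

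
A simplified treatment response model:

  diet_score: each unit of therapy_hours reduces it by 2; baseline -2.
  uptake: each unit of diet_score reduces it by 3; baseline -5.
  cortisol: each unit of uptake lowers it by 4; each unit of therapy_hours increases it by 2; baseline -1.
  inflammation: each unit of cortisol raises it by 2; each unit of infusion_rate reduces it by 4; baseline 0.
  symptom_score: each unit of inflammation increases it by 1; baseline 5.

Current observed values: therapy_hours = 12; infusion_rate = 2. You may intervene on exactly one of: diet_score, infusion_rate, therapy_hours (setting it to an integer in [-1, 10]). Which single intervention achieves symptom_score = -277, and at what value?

set therapy_hours = 6

Intervening on diet_score: symptom_score = 24*diet_score + 83. Reaching -277 requires diet_score = -15, outside [-1, 10].
Intervening on infusion_rate: symptom_score = -4*infusion_rate - 533. Reaching -277 requires infusion_rate = -64, outside [-1, 10].
Intervening on therapy_hours: with other inputs at their observed values, symptom_score = -44*therapy_hours - 13. Solving for -277 gives therapy_hours = 6, within [-1, 10].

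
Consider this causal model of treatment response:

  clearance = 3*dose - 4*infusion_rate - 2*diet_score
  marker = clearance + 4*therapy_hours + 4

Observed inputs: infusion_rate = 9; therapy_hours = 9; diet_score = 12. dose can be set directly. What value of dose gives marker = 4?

dose = 8

Substituting into the clearance equation gives clearance = 3*dose - 60.
marker becomes 3*dose - 20.
Solve 3*dose - 20 = 4: dose = (4 + 20) / 3 = 8.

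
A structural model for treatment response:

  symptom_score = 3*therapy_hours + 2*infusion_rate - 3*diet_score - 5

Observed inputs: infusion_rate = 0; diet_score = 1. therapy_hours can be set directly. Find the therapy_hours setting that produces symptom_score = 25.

therapy_hours = 11

Substituting into the symptom_score equation gives symptom_score = 3*therapy_hours - 8.
Solve 3*therapy_hours - 8 = 25: therapy_hours = (25 + 8) / 3 = 11.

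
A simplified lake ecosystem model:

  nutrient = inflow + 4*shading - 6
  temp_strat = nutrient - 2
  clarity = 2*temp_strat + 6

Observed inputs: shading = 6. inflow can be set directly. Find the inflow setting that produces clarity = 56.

inflow = 9

Substituting into the nutrient equation gives nutrient = inflow + 18.
So temp_strat = inflow + 16.
clarity becomes 2*inflow + 38.
Solve 2*inflow + 38 = 56: inflow = (56 - 38) / 2 = 9.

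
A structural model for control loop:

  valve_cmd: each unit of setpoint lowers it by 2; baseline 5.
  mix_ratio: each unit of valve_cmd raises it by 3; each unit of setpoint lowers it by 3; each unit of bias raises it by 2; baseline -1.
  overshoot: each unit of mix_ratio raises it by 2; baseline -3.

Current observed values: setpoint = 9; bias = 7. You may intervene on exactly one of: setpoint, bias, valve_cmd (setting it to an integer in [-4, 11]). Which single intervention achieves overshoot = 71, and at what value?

Intervening on setpoint: with other inputs at their observed values, overshoot = -18*setpoint + 53. Solving for 71 gives setpoint = -1, within [-4, 11].
Intervening on bias: overshoot = 4*bias - 137. Reaching 71 requires bias = 52, outside [-4, 11].
Intervening on valve_cmd: overshoot = 6*valve_cmd - 31. Reaching 71 requires valve_cmd = 17, outside [-4, 11].

set setpoint = -1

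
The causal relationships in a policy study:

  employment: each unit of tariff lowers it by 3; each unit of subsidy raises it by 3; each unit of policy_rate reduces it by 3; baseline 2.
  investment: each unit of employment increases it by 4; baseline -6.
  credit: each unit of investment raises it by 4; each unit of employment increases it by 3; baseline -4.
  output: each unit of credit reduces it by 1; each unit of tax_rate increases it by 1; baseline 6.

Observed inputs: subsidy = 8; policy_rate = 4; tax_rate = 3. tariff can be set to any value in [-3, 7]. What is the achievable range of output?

Substituting into the employment equation gives employment = -3*tariff + 14.
Substituting into the investment equation gives investment = -12*tariff + 50.
Substituting into the credit equation gives credit = -57*tariff + 238.
Substituting into the output equation gives output = 57*tariff - 229.
Linear in tariff, so extremes are at the endpoints: tariff = -3 gives output = -400; tariff = 7 gives output = 170.

-400 to 170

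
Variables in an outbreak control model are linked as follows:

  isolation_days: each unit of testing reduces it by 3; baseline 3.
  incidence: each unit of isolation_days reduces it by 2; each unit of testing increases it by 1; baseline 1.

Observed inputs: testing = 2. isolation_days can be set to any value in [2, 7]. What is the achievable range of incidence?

-11 to -1

Intervening on isolation_days fixes its value directly, overriding its dependence on testing.
Substituting into the incidence equation gives incidence = -2*isolation_days + 3.
Linear in isolation_days, so extremes are at the endpoints: isolation_days = 2 gives incidence = -1; isolation_days = 7 gives incidence = -11.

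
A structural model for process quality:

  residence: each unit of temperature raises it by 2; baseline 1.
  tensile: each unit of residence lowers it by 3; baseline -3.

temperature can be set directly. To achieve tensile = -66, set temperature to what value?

Substituting into the tensile equation gives tensile = -6*temperature - 6.
Solve -6*temperature - 6 = -66: temperature = (-66 + 6) / -6 = 10.

temperature = 10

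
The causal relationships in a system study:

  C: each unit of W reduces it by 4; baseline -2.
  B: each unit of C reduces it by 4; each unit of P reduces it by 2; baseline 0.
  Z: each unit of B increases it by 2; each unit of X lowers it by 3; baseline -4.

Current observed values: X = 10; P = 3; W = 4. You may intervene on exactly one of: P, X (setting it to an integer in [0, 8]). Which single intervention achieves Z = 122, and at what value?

Intervening on P: Z = -4*P + 110. Reaching 122 requires P = -3, outside [0, 8].
Intervening on X: with other inputs at their observed values, Z = -3*X + 128. Solving for 122 gives X = 2, within [0, 8].

set X = 2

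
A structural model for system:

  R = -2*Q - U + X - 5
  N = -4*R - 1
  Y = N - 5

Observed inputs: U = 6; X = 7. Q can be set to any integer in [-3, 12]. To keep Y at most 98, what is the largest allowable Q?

Substituting into the R equation gives R = -2*Q - 4.
So N = 8*Q + 15.
This gives Y = 8*Q + 10.
Require 8*Q + 10 ≤ 98, so Q ≤ 11.
The largest integer in [-3, 12] satisfying this is 11.

Q = 11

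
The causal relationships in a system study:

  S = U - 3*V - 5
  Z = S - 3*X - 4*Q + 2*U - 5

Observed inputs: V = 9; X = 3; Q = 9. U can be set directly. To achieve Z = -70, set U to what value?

U = 4

Substituting into the S equation gives S = U - 32.
Substituting into the Z equation gives Z = 3*U - 82.
Solve 3*U - 82 = -70: U = (-70 + 82) / 3 = 4.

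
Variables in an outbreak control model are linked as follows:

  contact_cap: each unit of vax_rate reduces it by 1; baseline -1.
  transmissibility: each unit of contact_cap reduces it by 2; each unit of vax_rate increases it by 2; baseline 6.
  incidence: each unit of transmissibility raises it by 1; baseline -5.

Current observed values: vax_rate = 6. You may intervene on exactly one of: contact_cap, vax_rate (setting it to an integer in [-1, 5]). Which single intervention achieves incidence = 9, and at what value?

set contact_cap = 2

Intervening on contact_cap: with other inputs at their observed values, incidence = -2*contact_cap + 13. Solving for 9 gives contact_cap = 2, within [-1, 5].
Intervening on vax_rate: incidence = 4*vax_rate + 3. Reaching 9 requires vax_rate = 3/2, not an integer.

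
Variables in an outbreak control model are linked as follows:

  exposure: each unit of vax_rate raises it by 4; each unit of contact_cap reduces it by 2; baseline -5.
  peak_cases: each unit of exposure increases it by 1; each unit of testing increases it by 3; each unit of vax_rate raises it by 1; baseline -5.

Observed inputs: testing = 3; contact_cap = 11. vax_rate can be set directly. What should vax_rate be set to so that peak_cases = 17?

Substituting into the exposure equation gives exposure = 4*vax_rate - 27.
Substituting into the peak_cases equation gives peak_cases = 5*vax_rate - 23.
Solve 5*vax_rate - 23 = 17: vax_rate = (17 + 23) / 5 = 8.

vax_rate = 8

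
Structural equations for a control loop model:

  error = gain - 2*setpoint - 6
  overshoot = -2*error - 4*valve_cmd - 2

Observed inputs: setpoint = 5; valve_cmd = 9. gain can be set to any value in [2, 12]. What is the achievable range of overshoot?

Substituting into the error equation gives error = gain - 16.
Substituting into the overshoot equation gives overshoot = -2*gain - 6.
Linear in gain, so extremes are at the endpoints: gain = 2 gives overshoot = -10; gain = 12 gives overshoot = -30.

-30 to -10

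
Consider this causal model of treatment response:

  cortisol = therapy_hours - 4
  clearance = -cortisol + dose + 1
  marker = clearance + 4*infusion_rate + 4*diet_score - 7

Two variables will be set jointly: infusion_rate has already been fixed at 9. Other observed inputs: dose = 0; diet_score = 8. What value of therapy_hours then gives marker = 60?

With infusion_rate held at 9:
Substituting into the clearance equation gives clearance = -therapy_hours + 5.
Substituting into the marker equation gives marker = -therapy_hours + 66.
Solve -therapy_hours + 66 = 60: therapy_hours = (60 - 66) / -1 = 6.

therapy_hours = 6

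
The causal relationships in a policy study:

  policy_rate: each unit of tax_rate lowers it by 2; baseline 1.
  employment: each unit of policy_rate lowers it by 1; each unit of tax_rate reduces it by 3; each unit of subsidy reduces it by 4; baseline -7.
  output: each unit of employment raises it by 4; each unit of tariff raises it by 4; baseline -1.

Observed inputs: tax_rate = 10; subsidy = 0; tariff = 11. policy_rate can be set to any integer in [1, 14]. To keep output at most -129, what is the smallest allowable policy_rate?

policy_rate = 6

Intervening on policy_rate fixes its value directly, overriding its dependence on tax_rate.
Substituting into the employment equation gives employment = -policy_rate - 37.
output becomes -4*policy_rate - 105.
Require -4*policy_rate - 105 ≤ -129, so policy_rate ≥ 6.
The smallest integer in [1, 14] satisfying this is 6.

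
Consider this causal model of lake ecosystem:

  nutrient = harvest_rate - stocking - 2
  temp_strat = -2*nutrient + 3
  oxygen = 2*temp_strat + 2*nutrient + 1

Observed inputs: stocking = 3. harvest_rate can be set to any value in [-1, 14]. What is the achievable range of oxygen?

Substituting into the nutrient equation gives nutrient = harvest_rate - 5.
temp_strat becomes -2*harvest_rate + 13.
Substituting into the oxygen equation gives oxygen = -2*harvest_rate + 17.
Linear in harvest_rate, so extremes are at the endpoints: harvest_rate = -1 gives oxygen = 19; harvest_rate = 14 gives oxygen = -11.

-11 to 19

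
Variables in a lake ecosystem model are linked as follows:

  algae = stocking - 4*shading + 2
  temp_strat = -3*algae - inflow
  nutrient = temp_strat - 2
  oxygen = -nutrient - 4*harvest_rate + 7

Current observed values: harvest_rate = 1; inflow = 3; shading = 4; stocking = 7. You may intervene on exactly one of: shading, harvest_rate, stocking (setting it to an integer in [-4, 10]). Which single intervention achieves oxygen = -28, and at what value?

set stocking = 2

Intervening on shading: oxygen = -12*shading + 35. Reaching -28 requires shading = 21/4, not an integer.
Intervening on harvest_rate: oxygen = -4*harvest_rate - 9. Reaching -28 requires harvest_rate = 19/4, not an integer.
Intervening on stocking: with other inputs at their observed values, oxygen = 3*stocking - 34. Solving for -28 gives stocking = 2, within [-4, 10].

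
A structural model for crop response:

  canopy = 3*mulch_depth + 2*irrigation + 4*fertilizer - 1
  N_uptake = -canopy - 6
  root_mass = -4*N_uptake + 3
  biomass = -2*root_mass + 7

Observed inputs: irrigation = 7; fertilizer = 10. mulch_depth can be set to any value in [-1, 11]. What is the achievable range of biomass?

-735 to -447

Substituting into the canopy equation gives canopy = 3*mulch_depth + 53.
N_uptake becomes -3*mulch_depth - 59.
So root_mass = 12*mulch_depth + 239.
Substituting into the biomass equation gives biomass = -24*mulch_depth - 471.
Linear in mulch_depth, so extremes are at the endpoints: mulch_depth = -1 gives biomass = -447; mulch_depth = 11 gives biomass = -735.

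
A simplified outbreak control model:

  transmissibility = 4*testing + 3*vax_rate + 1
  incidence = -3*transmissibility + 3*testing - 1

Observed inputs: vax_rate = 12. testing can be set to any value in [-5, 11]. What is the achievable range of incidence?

Substituting into the transmissibility equation gives transmissibility = 4*testing + 37.
Substituting into the incidence equation gives incidence = -9*testing - 112.
Linear in testing, so extremes are at the endpoints: testing = -5 gives incidence = -67; testing = 11 gives incidence = -211.

-211 to -67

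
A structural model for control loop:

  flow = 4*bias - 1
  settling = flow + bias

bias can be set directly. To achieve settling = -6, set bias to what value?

bias = -1

Substituting into the settling equation gives settling = 5*bias - 1.
Solve 5*bias - 1 = -6: bias = (-6 + 1) / 5 = -1.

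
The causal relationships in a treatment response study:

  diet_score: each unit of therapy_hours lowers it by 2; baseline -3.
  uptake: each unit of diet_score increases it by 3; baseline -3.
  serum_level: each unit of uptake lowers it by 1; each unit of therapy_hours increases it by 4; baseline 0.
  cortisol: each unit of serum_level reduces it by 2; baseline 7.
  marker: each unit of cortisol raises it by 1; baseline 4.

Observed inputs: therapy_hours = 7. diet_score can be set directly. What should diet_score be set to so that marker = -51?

Intervening on diet_score fixes its value directly, overriding its dependence on therapy_hours.
Substituting into the serum_level equation gives serum_level = -3*diet_score + 31.
So cortisol = 6*diet_score - 55.
Substituting into the marker equation gives marker = 6*diet_score - 51.
Solve 6*diet_score - 51 = -51: diet_score = (-51 + 51) / 6 = 0.

diet_score = 0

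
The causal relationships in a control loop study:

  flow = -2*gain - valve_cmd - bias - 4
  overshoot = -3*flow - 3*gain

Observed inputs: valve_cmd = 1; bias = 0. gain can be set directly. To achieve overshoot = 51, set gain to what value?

Substituting into the flow equation gives flow = -2*gain - 5.
This gives overshoot = 3*gain + 15.
Solve 3*gain + 15 = 51: gain = (51 - 15) / 3 = 12.

gain = 12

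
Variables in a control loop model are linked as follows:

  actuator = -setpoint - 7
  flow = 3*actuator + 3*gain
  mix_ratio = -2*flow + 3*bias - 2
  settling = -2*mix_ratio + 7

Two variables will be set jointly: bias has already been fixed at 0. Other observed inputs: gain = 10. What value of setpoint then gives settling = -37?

setpoint = 7

With bias held at 0:
Substituting into the flow equation gives flow = -3*setpoint + 9.
mix_ratio becomes 6*setpoint - 20.
This gives settling = -12*setpoint + 47.
Solve -12*setpoint + 47 = -37: setpoint = (-37 - 47) / -12 = 7.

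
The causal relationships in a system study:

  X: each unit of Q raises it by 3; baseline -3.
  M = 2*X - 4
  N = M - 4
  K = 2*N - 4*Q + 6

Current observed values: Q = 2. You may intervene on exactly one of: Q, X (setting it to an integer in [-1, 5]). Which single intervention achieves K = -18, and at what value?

set X = 0

Intervening on Q: K = 8*Q - 22. Reaching -18 requires Q = 1/2, not an integer.
Intervening on X: with other inputs at their observed values, K = 4*X - 18. Solving for -18 gives X = 0, within [-1, 5].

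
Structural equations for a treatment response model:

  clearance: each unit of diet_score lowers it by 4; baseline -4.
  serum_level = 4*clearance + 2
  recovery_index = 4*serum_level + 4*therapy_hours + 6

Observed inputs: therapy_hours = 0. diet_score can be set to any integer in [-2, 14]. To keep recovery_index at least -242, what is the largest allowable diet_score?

diet_score = 3

Substituting into the serum_level equation gives serum_level = -16*diet_score - 14.
So recovery_index = -64*diet_score - 50.
Require -64*diet_score - 50 ≥ -242, so diet_score ≤ 3.
The largest integer in [-2, 14] satisfying this is 3.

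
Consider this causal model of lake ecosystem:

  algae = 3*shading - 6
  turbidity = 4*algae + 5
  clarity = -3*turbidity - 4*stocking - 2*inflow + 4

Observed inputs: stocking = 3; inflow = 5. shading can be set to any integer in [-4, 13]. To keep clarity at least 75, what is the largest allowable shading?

Substituting into the turbidity equation gives turbidity = 12*shading - 19.
Substituting into the clarity equation gives clarity = -36*shading + 39.
Require -36*shading + 39 ≥ 75, so shading ≤ -1.
The largest integer in [-4, 13] satisfying this is -1.

shading = -1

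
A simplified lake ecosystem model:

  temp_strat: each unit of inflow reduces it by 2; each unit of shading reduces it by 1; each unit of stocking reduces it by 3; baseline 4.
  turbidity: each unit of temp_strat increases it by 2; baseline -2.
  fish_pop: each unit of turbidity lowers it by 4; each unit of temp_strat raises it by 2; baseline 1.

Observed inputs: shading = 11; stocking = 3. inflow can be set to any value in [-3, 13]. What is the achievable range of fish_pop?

69 to 261

Substituting into the temp_strat equation gives temp_strat = -2*inflow - 16.
Substituting into the turbidity equation gives turbidity = -4*inflow - 34.
Substituting into the fish_pop equation gives fish_pop = 12*inflow + 105.
Linear in inflow, so extremes are at the endpoints: inflow = -3 gives fish_pop = 69; inflow = 13 gives fish_pop = 261.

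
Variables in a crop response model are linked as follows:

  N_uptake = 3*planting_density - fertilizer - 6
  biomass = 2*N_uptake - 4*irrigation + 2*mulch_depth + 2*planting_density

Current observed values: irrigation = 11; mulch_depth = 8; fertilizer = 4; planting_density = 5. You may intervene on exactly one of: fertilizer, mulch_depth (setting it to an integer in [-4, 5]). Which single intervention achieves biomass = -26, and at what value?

Intervening on fertilizer: biomass = -2*fertilizer. Reaching -26 requires fertilizer = 13, outside [-4, 5].
Intervening on mulch_depth: with other inputs at their observed values, biomass = 2*mulch_depth - 24. Solving for -26 gives mulch_depth = -1, within [-4, 5].

set mulch_depth = -1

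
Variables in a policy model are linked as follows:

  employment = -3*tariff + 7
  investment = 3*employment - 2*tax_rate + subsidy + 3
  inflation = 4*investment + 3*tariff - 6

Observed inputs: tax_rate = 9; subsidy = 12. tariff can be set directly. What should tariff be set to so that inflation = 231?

tariff = -5

Substituting into the investment equation gives investment = -9*tariff + 18.
inflation becomes -33*tariff + 66.
Solve -33*tariff + 66 = 231: tariff = (231 - 66) / -33 = -5.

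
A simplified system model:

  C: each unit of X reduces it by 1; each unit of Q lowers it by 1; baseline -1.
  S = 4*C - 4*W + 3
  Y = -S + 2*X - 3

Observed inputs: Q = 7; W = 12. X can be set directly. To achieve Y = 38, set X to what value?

X = -6

Substituting into the C equation gives C = -X - 8.
This gives S = -4*X - 77.
So Y = 6*X + 74.
Solve 6*X + 74 = 38: X = (38 - 74) / 6 = -6.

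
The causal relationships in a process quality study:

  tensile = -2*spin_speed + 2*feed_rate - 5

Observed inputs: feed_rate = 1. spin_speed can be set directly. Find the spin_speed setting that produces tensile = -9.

spin_speed = 3

Substituting into the tensile equation gives tensile = -2*spin_speed - 3.
Solve -2*spin_speed - 3 = -9: spin_speed = (-9 + 3) / -2 = 3.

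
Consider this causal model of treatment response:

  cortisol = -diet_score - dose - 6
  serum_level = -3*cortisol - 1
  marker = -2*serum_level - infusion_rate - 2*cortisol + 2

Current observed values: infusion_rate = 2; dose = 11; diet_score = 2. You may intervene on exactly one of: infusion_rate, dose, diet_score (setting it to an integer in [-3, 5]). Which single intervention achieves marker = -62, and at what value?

set diet_score = -1

Intervening on infusion_rate: marker = -infusion_rate - 72. Reaching -62 requires infusion_rate = -10, outside [-3, 5].
Intervening on dose: marker = -4*dose - 30. Reaching -62 requires dose = 8, outside [-3, 5].
Intervening on diet_score: with other inputs at their observed values, marker = -4*diet_score - 66. Solving for -62 gives diet_score = -1, within [-3, 5].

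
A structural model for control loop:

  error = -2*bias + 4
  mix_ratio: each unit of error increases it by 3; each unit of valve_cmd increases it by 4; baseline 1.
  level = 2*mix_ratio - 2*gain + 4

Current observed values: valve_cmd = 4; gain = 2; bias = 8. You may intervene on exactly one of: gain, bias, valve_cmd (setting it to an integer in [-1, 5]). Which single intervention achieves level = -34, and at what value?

set gain = 0

Intervening on gain: with other inputs at their observed values, level = -2*gain - 34. Solving for -34 gives gain = 0, within [-1, 5].
Intervening on bias: level = -12*bias + 58. Reaching -34 requires bias = 23/3, not an integer.
Intervening on valve_cmd: level = 8*valve_cmd - 70. Reaching -34 requires valve_cmd = 9/2, not an integer.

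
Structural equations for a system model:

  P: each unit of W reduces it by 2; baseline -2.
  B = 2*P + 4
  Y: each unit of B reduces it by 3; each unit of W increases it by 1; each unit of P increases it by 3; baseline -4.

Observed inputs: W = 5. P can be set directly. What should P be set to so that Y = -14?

Intervening on P fixes its value directly, overriding its dependence on W.
Substituting into the Y equation gives Y = -3*P - 11.
Solve -3*P - 11 = -14: P = (-14 + 11) / -3 = 1.

P = 1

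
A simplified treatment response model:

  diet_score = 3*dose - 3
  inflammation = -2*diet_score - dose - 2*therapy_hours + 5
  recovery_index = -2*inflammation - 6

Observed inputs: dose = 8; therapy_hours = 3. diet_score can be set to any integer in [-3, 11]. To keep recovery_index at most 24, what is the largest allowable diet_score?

Intervening on diet_score fixes its value directly, overriding its dependence on dose.
Substituting into the inflammation equation gives inflammation = -2*diet_score - 9.
Substituting into the recovery_index equation gives recovery_index = 4*diet_score + 12.
Require 4*diet_score + 12 ≤ 24, so diet_score ≤ 3.
The largest integer in [-3, 11] satisfying this is 3.

diet_score = 3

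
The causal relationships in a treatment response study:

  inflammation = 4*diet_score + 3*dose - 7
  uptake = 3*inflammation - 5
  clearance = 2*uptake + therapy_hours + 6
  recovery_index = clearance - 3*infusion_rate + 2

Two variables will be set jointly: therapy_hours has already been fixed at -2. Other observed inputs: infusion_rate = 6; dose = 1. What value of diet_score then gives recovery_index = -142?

With therapy_hours held at -2:
Substituting into the inflammation equation gives inflammation = 4*diet_score - 4.
Substituting into the uptake equation gives uptake = 12*diet_score - 17.
So clearance = 24*diet_score - 30.
Substituting into the recovery_index equation gives recovery_index = 24*diet_score - 46.
Solve 24*diet_score - 46 = -142: diet_score = (-142 + 46) / 24 = -4.

diet_score = -4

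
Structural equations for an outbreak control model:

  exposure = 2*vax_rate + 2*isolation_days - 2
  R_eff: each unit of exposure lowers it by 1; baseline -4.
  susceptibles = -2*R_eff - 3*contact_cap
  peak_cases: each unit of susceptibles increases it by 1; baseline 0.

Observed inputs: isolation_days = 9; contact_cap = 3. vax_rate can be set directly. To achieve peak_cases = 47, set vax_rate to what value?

Substituting into the exposure equation gives exposure = 2*vax_rate + 16.
Substituting into the R_eff equation gives R_eff = -2*vax_rate - 20.
Substituting into the susceptibles equation gives susceptibles = 4*vax_rate + 31.
Substituting into the peak_cases equation gives peak_cases = 4*vax_rate + 31.
Solve 4*vax_rate + 31 = 47: vax_rate = (47 - 31) / 4 = 4.

vax_rate = 4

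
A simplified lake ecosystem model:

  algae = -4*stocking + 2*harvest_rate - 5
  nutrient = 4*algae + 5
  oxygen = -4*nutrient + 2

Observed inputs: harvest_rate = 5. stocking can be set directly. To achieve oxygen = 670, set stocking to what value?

Substituting into the algae equation gives algae = -4*stocking + 5.
Substituting into the nutrient equation gives nutrient = -16*stocking + 25.
Substituting into the oxygen equation gives oxygen = 64*stocking - 98.
Solve 64*stocking - 98 = 670: stocking = (670 + 98) / 64 = 12.

stocking = 12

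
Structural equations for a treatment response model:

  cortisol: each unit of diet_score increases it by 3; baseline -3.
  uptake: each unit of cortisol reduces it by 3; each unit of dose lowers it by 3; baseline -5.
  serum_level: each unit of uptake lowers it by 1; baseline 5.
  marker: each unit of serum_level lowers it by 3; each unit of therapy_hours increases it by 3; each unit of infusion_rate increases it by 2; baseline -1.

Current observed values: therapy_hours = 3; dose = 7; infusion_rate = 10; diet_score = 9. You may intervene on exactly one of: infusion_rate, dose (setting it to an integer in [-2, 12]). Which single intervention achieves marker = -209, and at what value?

Intervening on infusion_rate: marker = 2*infusion_rate - 301. Reaching -209 requires infusion_rate = 46, outside [-2, 12].
Intervening on dose: with other inputs at their observed values, marker = -9*dose - 218. Solving for -209 gives dose = -1, within [-2, 12].

set dose = -1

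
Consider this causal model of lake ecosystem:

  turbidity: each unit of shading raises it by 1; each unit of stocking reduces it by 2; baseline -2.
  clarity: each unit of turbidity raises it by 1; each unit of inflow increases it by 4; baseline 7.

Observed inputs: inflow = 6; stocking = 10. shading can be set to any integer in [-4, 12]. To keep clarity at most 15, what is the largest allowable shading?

Substituting into the turbidity equation gives turbidity = shading - 22.
Substituting into the clarity equation gives clarity = shading + 9.
Require shading + 9 ≤ 15, so shading ≤ 6.
The largest integer in [-4, 12] satisfying this is 6.

shading = 6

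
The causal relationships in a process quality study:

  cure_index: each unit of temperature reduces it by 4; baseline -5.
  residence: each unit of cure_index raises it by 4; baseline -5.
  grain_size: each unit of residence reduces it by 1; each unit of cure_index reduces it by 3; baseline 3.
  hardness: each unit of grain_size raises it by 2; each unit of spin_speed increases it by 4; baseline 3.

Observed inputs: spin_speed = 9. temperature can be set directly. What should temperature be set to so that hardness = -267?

Substituting into the residence equation gives residence = -16*temperature - 25.
This gives grain_size = 28*temperature + 43.
Substituting into the hardness equation gives hardness = 56*temperature + 125.
Solve 56*temperature + 125 = -267: temperature = (-267 - 125) / 56 = -7.

temperature = -7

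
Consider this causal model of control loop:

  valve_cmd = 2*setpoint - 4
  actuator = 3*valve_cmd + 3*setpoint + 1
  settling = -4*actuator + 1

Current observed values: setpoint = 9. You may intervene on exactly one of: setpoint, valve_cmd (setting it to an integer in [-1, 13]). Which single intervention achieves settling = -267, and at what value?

Intervening on setpoint: settling = -36*setpoint + 45. Reaching -267 requires setpoint = 26/3, not an integer.
Intervening on valve_cmd: with other inputs at their observed values, settling = -12*valve_cmd - 111. Solving for -267 gives valve_cmd = 13, within [-1, 13].

set valve_cmd = 13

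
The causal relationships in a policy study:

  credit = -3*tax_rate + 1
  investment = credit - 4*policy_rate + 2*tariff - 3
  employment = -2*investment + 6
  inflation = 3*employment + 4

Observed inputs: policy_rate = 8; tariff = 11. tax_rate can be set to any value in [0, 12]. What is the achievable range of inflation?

Substituting into the investment equation gives investment = -3*tax_rate - 12.
So employment = 6*tax_rate + 30.
Substituting into the inflation equation gives inflation = 18*tax_rate + 94.
Linear in tax_rate, so extremes are at the endpoints: tax_rate = 0 gives inflation = 94; tax_rate = 12 gives inflation = 310.

94 to 310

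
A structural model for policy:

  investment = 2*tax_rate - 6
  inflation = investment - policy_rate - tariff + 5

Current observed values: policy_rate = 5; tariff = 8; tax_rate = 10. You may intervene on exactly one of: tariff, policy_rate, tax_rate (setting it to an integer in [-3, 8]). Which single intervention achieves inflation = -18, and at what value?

Intervening on tariff: inflation = -tariff + 14. Reaching -18 requires tariff = 32, outside [-3, 8].
Intervening on policy_rate: inflation = -policy_rate + 11. Reaching -18 requires policy_rate = 29, outside [-3, 8].
Intervening on tax_rate: with other inputs at their observed values, inflation = 2*tax_rate - 14. Solving for -18 gives tax_rate = -2, within [-3, 8].

set tax_rate = -2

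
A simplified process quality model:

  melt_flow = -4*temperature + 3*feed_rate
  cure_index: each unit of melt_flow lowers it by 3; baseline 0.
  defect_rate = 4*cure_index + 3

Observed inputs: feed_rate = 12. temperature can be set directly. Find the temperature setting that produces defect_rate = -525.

temperature = -2

Substituting into the melt_flow equation gives melt_flow = -4*temperature + 36.
cure_index becomes 12*temperature - 108.
This gives defect_rate = 48*temperature - 429.
Solve 48*temperature - 429 = -525: temperature = (-525 + 429) / 48 = -2.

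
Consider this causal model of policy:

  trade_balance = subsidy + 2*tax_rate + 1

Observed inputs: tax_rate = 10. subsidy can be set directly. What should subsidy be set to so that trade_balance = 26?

Substituting into the trade_balance equation gives trade_balance = subsidy + 21.
Solve subsidy + 21 = 26: subsidy = (26 - 21) / 1 = 5.

subsidy = 5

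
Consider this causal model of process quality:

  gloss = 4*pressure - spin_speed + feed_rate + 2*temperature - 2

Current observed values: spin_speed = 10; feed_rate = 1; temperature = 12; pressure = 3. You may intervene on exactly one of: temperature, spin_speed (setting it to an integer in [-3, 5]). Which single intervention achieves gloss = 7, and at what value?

Intervening on temperature: with other inputs at their observed values, gloss = 2*temperature + 1. Solving for 7 gives temperature = 3, within [-3, 5].
Intervening on spin_speed: gloss = -spin_speed + 35. Reaching 7 requires spin_speed = 28, outside [-3, 5].

set temperature = 3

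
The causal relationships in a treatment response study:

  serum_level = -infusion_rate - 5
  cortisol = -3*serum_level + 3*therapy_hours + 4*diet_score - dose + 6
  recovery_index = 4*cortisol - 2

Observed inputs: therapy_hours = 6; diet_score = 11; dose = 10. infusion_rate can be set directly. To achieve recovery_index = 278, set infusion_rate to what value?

Substituting into the cortisol equation gives cortisol = 3*infusion_rate + 73.
Substituting into the recovery_index equation gives recovery_index = 12*infusion_rate + 290.
Solve 12*infusion_rate + 290 = 278: infusion_rate = (278 - 290) / 12 = -1.

infusion_rate = -1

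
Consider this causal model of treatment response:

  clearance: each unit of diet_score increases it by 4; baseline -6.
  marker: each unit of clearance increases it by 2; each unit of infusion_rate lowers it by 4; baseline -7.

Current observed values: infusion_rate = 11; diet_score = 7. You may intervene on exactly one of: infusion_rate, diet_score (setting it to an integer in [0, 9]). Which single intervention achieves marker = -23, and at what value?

Intervening on infusion_rate: marker = -4*infusion_rate + 37. Reaching -23 requires infusion_rate = 15, outside [0, 9].
Intervening on diet_score: with other inputs at their observed values, marker = 8*diet_score - 63. Solving for -23 gives diet_score = 5, within [0, 9].

set diet_score = 5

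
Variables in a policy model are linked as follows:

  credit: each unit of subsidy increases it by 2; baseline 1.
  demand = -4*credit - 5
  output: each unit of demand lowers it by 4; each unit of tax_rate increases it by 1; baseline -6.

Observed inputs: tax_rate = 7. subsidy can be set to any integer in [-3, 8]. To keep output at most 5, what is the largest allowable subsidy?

subsidy = -1

Substituting into the demand equation gives demand = -8*subsidy - 9.
Substituting into the output equation gives output = 32*subsidy + 37.
Require 32*subsidy + 37 ≤ 5, so subsidy ≤ -1.
The largest integer in [-3, 8] satisfying this is -1.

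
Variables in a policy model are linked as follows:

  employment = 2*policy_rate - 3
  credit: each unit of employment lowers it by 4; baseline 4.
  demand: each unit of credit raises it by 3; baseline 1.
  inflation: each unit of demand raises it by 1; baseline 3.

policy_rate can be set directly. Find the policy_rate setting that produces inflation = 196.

policy_rate = -6

Substituting into the credit equation gives credit = -8*policy_rate + 16.
This gives demand = -24*policy_rate + 49.
inflation becomes -24*policy_rate + 52.
Solve -24*policy_rate + 52 = 196: policy_rate = (196 - 52) / -24 = -6.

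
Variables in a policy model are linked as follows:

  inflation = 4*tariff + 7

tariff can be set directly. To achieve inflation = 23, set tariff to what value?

Solve 4*tariff + 7 = 23: tariff = (23 - 7) / 4 = 4.

tariff = 4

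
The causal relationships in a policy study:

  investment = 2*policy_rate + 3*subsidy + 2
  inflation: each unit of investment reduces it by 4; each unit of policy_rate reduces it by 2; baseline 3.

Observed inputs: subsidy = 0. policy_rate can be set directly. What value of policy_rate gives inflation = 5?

policy_rate = -1

Substituting into the investment equation gives investment = 2*policy_rate + 2.
Substituting into the inflation equation gives inflation = -10*policy_rate - 5.
Solve -10*policy_rate - 5 = 5: policy_rate = (5 + 5) / -10 = -1.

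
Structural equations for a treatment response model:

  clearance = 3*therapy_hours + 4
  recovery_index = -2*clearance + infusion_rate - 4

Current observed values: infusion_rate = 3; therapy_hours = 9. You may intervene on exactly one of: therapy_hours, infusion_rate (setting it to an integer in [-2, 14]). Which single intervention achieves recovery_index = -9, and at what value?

set therapy_hours = 0

Intervening on therapy_hours: with other inputs at their observed values, recovery_index = -6*therapy_hours - 9. Solving for -9 gives therapy_hours = 0, within [-2, 14].
Intervening on infusion_rate: recovery_index = infusion_rate - 66. Reaching -9 requires infusion_rate = 57, outside [-2, 14].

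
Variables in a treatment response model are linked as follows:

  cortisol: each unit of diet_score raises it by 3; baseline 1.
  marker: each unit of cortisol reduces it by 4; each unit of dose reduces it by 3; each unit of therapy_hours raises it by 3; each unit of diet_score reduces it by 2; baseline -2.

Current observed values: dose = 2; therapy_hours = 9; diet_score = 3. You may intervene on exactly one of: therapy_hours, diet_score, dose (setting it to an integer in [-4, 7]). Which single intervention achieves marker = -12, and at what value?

set dose = -3

Intervening on therapy_hours: marker = 3*therapy_hours - 54. Reaching -12 requires therapy_hours = 14, outside [-4, 7].
Intervening on diet_score: marker = -14*diet_score + 15. Reaching -12 requires diet_score = 27/14, not an integer.
Intervening on dose: with other inputs at their observed values, marker = -3*dose - 21. Solving for -12 gives dose = -3, within [-4, 7].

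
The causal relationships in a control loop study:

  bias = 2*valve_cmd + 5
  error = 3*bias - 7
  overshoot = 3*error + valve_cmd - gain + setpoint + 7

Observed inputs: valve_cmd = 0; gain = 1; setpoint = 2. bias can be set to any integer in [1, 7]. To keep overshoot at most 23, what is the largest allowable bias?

Intervening on bias fixes its value directly, overriding its dependence on valve_cmd.
Substituting into the overshoot equation gives overshoot = 9*bias - 13.
Require 9*bias - 13 ≤ 23, so bias ≤ 4.
The largest integer in [1, 7] satisfying this is 4.

bias = 4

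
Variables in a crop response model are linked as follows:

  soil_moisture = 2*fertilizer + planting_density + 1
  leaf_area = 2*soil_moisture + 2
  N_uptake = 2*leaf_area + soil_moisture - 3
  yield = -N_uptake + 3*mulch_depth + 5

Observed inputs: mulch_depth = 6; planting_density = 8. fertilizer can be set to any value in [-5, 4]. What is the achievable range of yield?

-63 to 27

Substituting into the soil_moisture equation gives soil_moisture = 2*fertilizer + 9.
leaf_area becomes 4*fertilizer + 20.
Substituting into the N_uptake equation gives N_uptake = 10*fertilizer + 46.
yield becomes -10*fertilizer - 23.
Linear in fertilizer, so extremes are at the endpoints: fertilizer = -5 gives yield = 27; fertilizer = 4 gives yield = -63.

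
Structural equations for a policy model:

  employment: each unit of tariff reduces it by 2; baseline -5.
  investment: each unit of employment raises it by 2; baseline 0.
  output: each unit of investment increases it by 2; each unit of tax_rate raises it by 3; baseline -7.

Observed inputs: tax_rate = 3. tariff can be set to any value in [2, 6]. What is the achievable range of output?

-66 to -34

Substituting into the investment equation gives investment = -4*tariff - 10.
So output = -8*tariff - 18.
Linear in tariff, so extremes are at the endpoints: tariff = 2 gives output = -34; tariff = 6 gives output = -66.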